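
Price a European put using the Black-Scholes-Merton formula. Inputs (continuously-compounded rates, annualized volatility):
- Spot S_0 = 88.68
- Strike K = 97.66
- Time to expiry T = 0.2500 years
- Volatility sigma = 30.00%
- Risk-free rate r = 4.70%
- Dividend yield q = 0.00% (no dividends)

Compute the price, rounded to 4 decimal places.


Answer: Price = 10.3135

Derivation:
d1 = (ln(S/K) + (r - q + 0.5*sigma^2) * T) / (sigma * sqrt(T)) = -0.48971783
d2 = d1 - sigma * sqrt(T) = -0.63971783
exp(-rT) = 0.98831876; exp(-qT) = 1.00000000
P = K * exp(-rT) * N(-d2) - S_0 * exp(-qT) * N(-d1)
N(-d1) = 0.68783321; N(-d2) = 0.73882197
P = 97.6600 * 0.98831876 * 0.73882197 - 88.6800 * 1.00000000 * 0.68783321 = 10.3135


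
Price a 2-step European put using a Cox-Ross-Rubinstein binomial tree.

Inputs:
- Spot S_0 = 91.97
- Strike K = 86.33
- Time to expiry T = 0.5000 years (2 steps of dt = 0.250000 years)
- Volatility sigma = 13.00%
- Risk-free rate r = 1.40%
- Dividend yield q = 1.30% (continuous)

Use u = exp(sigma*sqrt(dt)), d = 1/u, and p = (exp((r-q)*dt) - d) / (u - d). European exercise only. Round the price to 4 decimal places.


dt = T/N = 0.250000
u = exp(sigma*sqrt(dt)) = 1.067159; d = 1/u = 0.937067
p = (exp((r-q)*dt) - d) / (u - d) = 0.485678
Discount per step: exp(-r*dt) = 0.996506
Stock lattice S(k, i) with i counting down-moves:
  k=0: S(0,0) = 91.9700
  k=1: S(1,0) = 98.1466; S(1,1) = 86.1821
  k=2: S(2,0) = 104.7380; S(2,1) = 91.9700; S(2,2) = 80.7584
Terminal payoffs V(N, i) = max(K - S_T, 0):
  V(2,0) = 0.000000; V(2,1) = 0.000000; V(2,2) = 5.571563
Backward induction: V(k, i) = exp(-r*dt) * [p * V(k+1, i) + (1-p) * V(k+1, i+1)].
  V(1,0) = exp(-r*dt) * [p*0.000000 + (1-p)*0.000000] = 0.000000
  V(1,1) = exp(-r*dt) * [p*0.000000 + (1-p)*5.571563] = 2.855567
  V(0,0) = exp(-r*dt) * [p*0.000000 + (1-p)*2.855567] = 1.463551

Answer: Price = V(0,0) = 1.4636


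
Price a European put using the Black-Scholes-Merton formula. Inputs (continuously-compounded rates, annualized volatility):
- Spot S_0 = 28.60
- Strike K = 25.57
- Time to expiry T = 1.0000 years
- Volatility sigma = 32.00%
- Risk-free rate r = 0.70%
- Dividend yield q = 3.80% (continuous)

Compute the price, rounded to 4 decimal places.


d1 = (ln(S/K) + (r - q + 0.5*sigma^2) * T) / (sigma * sqrt(T)) = 0.41308415
d2 = d1 - sigma * sqrt(T) = 0.09308415
exp(-rT) = 0.99302444; exp(-qT) = 0.96271294
P = K * exp(-rT) * N(-d2) - S_0 * exp(-qT) * N(-d1)
N(-d1) = 0.33977248; N(-d2) = 0.46291835
P = 25.5700 * 0.99302444 * 0.46291835 - 28.6000 * 0.96271294 * 0.33977248 = 2.3991

Answer: Price = 2.3991


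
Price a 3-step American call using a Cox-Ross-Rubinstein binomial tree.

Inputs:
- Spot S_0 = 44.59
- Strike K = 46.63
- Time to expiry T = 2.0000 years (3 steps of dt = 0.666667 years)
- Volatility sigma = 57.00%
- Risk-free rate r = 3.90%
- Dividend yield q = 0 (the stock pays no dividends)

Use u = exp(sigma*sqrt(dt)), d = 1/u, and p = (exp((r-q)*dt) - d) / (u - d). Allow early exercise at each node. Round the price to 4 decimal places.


dt = T/N = 0.666667
u = exp(sigma*sqrt(dt)) = 1.592656; d = 1/u = 0.627882
p = (exp((r-q)*dt) - d) / (u - d) = 0.413008
Discount per step: exp(-r*dt) = 0.974335
Stock lattice S(k, i) with i counting down-moves:
  k=0: S(0,0) = 44.5900
  k=1: S(1,0) = 71.0165; S(1,1) = 27.9973
  k=2: S(2,0) = 113.1049; S(2,1) = 44.5900; S(2,2) = 17.5790
  k=3: S(3,0) = 180.1372; S(3,1) = 71.0165; S(3,2) = 27.9973; S(3,3) = 11.0375
Terminal payoffs V(N, i) = max(S_T - K, 0):
  V(3,0) = 133.507198; V(3,1) = 24.386530; V(3,2) = 0.000000; V(3,3) = 0.000000
Backward induction: V(k, i) = exp(-r*dt) * [p * V(k+1, i) + (1-p) * V(k+1, i+1)]; then take max(V_cont, immediate exercise) for American.
  V(2,0) = exp(-r*dt) * [p*133.507198 + (1-p)*24.386530] = 67.671656; exercise = 66.474902; V(2,0) = max -> 67.671656
  V(2,1) = exp(-r*dt) * [p*24.386530 + (1-p)*0.000000] = 9.813329; exercise = 0.000000; V(2,1) = max -> 9.813329
  V(2,2) = exp(-r*dt) * [p*0.000000 + (1-p)*0.000000] = 0.000000; exercise = 0.000000; V(2,2) = max -> 0.000000
  V(1,0) = exp(-r*dt) * [p*67.671656 + (1-p)*9.813329] = 32.844111; exercise = 24.386530; V(1,0) = max -> 32.844111
  V(1,1) = exp(-r*dt) * [p*9.813329 + (1-p)*0.000000] = 3.948960; exercise = 0.000000; V(1,1) = max -> 3.948960
  V(0,0) = exp(-r*dt) * [p*32.844111 + (1-p)*3.948960] = 15.475243; exercise = 0.000000; V(0,0) = max -> 15.475243

Answer: Price = V(0,0) = 15.4752


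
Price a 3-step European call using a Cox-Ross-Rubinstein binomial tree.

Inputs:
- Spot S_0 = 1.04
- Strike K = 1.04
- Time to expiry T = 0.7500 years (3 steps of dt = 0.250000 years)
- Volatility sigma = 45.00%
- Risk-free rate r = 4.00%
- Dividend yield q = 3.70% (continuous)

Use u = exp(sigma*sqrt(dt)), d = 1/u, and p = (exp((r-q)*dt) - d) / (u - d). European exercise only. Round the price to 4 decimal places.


dt = T/N = 0.250000
u = exp(sigma*sqrt(dt)) = 1.252323; d = 1/u = 0.798516
p = (exp((r-q)*dt) - d) / (u - d) = 0.445639
Discount per step: exp(-r*dt) = 0.990050
Stock lattice S(k, i) with i counting down-moves:
  k=0: S(0,0) = 1.0400
  k=1: S(1,0) = 1.3024; S(1,1) = 0.8305
  k=2: S(2,0) = 1.6310; S(2,1) = 1.0400; S(2,2) = 0.6631
  k=3: S(3,0) = 2.0426; S(3,1) = 1.3024; S(3,2) = 0.8305; S(3,3) = 0.5295
Terminal payoffs V(N, i) = max(S_T - K, 0):
  V(3,0) = 1.002594; V(3,1) = 0.262416; V(3,2) = 0.000000; V(3,3) = 0.000000
Backward induction: V(k, i) = exp(-r*dt) * [p * V(k+1, i) + (1-p) * V(k+1, i+1)].
  V(2,0) = exp(-r*dt) * [p*1.002594 + (1-p)*0.262416] = 0.586375
  V(2,1) = exp(-r*dt) * [p*0.262416 + (1-p)*0.000000] = 0.115779
  V(2,2) = exp(-r*dt) * [p*0.000000 + (1-p)*0.000000] = 0.000000
  V(1,0) = exp(-r*dt) * [p*0.586375 + (1-p)*0.115779] = 0.322257
  V(1,1) = exp(-r*dt) * [p*0.115779 + (1-p)*0.000000] = 0.051082
  V(0,0) = exp(-r*dt) * [p*0.322257 + (1-p)*0.051082] = 0.170218

Answer: Price = V(0,0) = 0.1702


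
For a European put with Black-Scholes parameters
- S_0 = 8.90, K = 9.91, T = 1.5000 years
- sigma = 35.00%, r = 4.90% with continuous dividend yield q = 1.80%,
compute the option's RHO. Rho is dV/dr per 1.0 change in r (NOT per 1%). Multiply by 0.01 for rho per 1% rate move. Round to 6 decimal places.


d1 = 0.0720428256; d2 = -0.3566178794
phi(d1) = 0.3979083337; exp(-qT) = 0.9733612415; exp(-rT) = 0.9291361458
N(-d2) = 0.6393110547
Rho = -K*T*exp(-rT)*N(-d2) = -9.9100 * 1.5000 * 0.9291361458 * 0.6393110547 = -8.829914

Answer: Rho = -8.829914


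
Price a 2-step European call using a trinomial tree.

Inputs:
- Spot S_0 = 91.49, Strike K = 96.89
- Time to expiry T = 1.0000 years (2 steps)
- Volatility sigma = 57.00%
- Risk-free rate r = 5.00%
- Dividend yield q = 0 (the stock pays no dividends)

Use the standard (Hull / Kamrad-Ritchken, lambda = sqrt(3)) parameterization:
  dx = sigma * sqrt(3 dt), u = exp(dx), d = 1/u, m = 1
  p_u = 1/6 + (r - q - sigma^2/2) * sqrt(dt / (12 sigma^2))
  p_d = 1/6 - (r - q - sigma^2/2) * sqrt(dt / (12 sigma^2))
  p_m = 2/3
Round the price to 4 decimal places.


dt = T/N = 0.500000; dx = sigma*sqrt(3*dt) = 0.698105
u = exp(dx) = 2.009939; d = 1/u = 0.497527
p_u = 0.126397, p_m = 0.666667, p_d = 0.206936
Discount per step: exp(-r*dt) = 0.975310
Stock lattice S(k, j) with j the centered position index:
  k=0: S(0,+0) = 91.4900
  k=1: S(1,-1) = 45.5188; S(1,+0) = 91.4900; S(1,+1) = 183.8894
  k=2: S(2,-2) = 22.6468; S(2,-1) = 45.5188; S(2,+0) = 91.4900; S(2,+1) = 183.8894; S(2,+2) = 369.6065
Terminal payoffs V(N, j) = max(S_T - K, 0):
  V(2,-2) = 0.000000; V(2,-1) = 0.000000; V(2,+0) = 0.000000; V(2,+1) = 86.999357; V(2,+2) = 272.716464
Backward induction: V(k, j) = exp(-r*dt) * [p_u * V(k+1, j+1) + p_m * V(k+1, j) + p_d * V(k+1, j-1)]
  V(1,-1) = exp(-r*dt) * [p_u*0.000000 + p_m*0.000000 + p_d*0.000000] = 0.000000
  V(1,+0) = exp(-r*dt) * [p_u*86.999357 + p_m*0.000000 + p_d*0.000000] = 10.724947
  V(1,+1) = exp(-r*dt) * [p_u*272.716464 + p_m*86.999357 + p_d*0.000000] = 90.186995
  V(0,+0) = exp(-r*dt) * [p_u*90.186995 + p_m*10.724947 + p_d*0.000000] = 18.091338

Answer: Price = V(0,0) = 18.0913


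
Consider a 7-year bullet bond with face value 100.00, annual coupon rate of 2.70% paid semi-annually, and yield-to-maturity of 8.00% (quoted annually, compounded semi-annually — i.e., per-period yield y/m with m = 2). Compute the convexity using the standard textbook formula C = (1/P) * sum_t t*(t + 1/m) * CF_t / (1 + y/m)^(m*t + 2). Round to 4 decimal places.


Answer: Convexity = 42.1314

Derivation:
Coupon per period c = face * coupon_rate / m = 1.350000
Periods per year m = 2; per-period yield y/m = 0.040000
Number of cashflows N = 14
Cashflows (t years, CF_t, discount factor 1/(1+y/m)^(m*t), PV):
  t = 0.5000: CF_t = 1.350000, DF = 0.961538, PV = 1.298077
  t = 1.0000: CF_t = 1.350000, DF = 0.924556, PV = 1.248151
  t = 1.5000: CF_t = 1.350000, DF = 0.888996, PV = 1.200145
  t = 2.0000: CF_t = 1.350000, DF = 0.854804, PV = 1.153986
  t = 2.5000: CF_t = 1.350000, DF = 0.821927, PV = 1.109602
  t = 3.0000: CF_t = 1.350000, DF = 0.790315, PV = 1.066925
  t = 3.5000: CF_t = 1.350000, DF = 0.759918, PV = 1.025889
  t = 4.0000: CF_t = 1.350000, DF = 0.730690, PV = 0.986432
  t = 4.5000: CF_t = 1.350000, DF = 0.702587, PV = 0.948492
  t = 5.0000: CF_t = 1.350000, DF = 0.675564, PV = 0.912012
  t = 5.5000: CF_t = 1.350000, DF = 0.649581, PV = 0.876934
  t = 6.0000: CF_t = 1.350000, DF = 0.624597, PV = 0.843206
  t = 6.5000: CF_t = 1.350000, DF = 0.600574, PV = 0.810775
  t = 7.0000: CF_t = 101.350000, DF = 0.577475, PV = 58.527100
Price P = sum_t PV_t = 72.007724
Convexity numerator sum_t t*(t + 1/m) * CF_t / (1+y/m)^(m*t + 2):
  t = 0.5000: term = 0.600073
  t = 1.0000: term = 1.730978
  t = 1.5000: term = 3.328805
  t = 2.0000: term = 5.334623
  t = 2.5000: term = 7.694168
  t = 3.0000: term = 10.357534
  t = 3.5000: term = 13.278889
  t = 4.0000: term = 16.416209
  t = 4.5000: term = 19.731021
  t = 5.0000: term = 23.188165
  t = 5.5000: term = 26.755576
  t = 6.0000: term = 30.404063
  t = 6.5000: term = 34.107122
  t = 7.0000: term = 2840.858664
Convexity = (1/P) * sum = 3033.785890 / 72.007724 = 42.131395


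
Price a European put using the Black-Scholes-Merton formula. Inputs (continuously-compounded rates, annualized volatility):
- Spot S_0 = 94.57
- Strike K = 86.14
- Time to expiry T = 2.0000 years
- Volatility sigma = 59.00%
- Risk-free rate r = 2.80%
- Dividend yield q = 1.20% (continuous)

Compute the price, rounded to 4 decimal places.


Answer: Price = 22.9640

Derivation:
d1 = (ln(S/K) + (r - q + 0.5*sigma^2) * T) / (sigma * sqrt(T)) = 0.56744291
d2 = d1 - sigma * sqrt(T) = -0.26694309
exp(-rT) = 0.94553914; exp(-qT) = 0.97628571
P = K * exp(-rT) * N(-d2) - S_0 * exp(-qT) * N(-d1)
N(-d1) = 0.28520665; N(-d2) = 0.60524351
P = 86.1400 * 0.94553914 * 0.60524351 - 94.5700 * 0.97628571 * 0.28520665 = 22.9640


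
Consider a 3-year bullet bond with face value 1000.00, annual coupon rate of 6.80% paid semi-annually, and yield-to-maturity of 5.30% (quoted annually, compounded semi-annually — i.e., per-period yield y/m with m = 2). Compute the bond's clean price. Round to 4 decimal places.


Coupon per period c = face * coupon_rate / m = 34.000000
Periods per year m = 2; per-period yield y/m = 0.026500
Number of cashflows N = 6
Cashflows (t years, CF_t, discount factor 1/(1+y/m)^(m*t), PV):
  t = 0.5000: CF_t = 34.000000, DF = 0.974184, PV = 33.122260
  t = 1.0000: CF_t = 34.000000, DF = 0.949035, PV = 32.267180
  t = 1.5000: CF_t = 34.000000, DF = 0.924535, PV = 31.434174
  t = 2.0000: CF_t = 34.000000, DF = 0.900667, PV = 30.622673
  t = 2.5000: CF_t = 34.000000, DF = 0.877415, PV = 29.832122
  t = 3.0000: CF_t = 1034.000000, DF = 0.854764, PV = 883.826088
Price P = sum_t PV_t = 1041.104498

Answer: Price = 1041.1045


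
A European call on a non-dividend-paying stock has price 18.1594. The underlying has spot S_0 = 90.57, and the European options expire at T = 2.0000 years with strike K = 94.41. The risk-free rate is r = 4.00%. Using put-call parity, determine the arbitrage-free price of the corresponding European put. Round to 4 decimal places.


Put-call parity: C - P = S_0 * exp(-qT) - K * exp(-rT).
S_0 * exp(-qT) = 90.5700 * 1.00000000 = 90.57000000
K * exp(-rT) = 94.4100 * 0.92311635 = 87.15141426
P = C - S*exp(-qT) + K*exp(-rT)
P = 18.1594 - 90.57000000 + 87.15141426 = 14.7408

Answer: Put price = 14.7408


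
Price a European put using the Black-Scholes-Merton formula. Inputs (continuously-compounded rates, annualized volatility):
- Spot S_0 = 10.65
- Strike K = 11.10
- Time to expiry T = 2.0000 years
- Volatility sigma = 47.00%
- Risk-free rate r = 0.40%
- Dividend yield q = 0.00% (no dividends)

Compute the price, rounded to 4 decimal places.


d1 = (ln(S/K) + (r - q + 0.5*sigma^2) * T) / (sigma * sqrt(T)) = 0.28211271
d2 = d1 - sigma * sqrt(T) = -0.38256766
exp(-rT) = 0.99203191; exp(-qT) = 1.00000000
P = K * exp(-rT) * N(-d2) - S_0 * exp(-qT) * N(-d1)
N(-d1) = 0.38892854; N(-d2) = 0.64897982
P = 11.1000 * 0.99203191 * 0.64897982 - 10.6500 * 1.00000000 * 0.38892854 = 3.0042

Answer: Price = 3.0042


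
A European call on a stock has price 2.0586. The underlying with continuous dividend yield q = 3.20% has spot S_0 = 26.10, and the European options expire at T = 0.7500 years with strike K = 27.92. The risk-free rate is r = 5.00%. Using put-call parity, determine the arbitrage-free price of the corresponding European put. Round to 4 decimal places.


Answer: Put price = 3.4699

Derivation:
Put-call parity: C - P = S_0 * exp(-qT) - K * exp(-rT).
S_0 * exp(-qT) = 26.1000 * 0.97628571 = 25.48105702
K * exp(-rT) = 27.9200 * 0.96319442 = 26.89238814
P = C - S*exp(-qT) + K*exp(-rT)
P = 2.0586 - 25.48105702 + 26.89238814 = 3.4699


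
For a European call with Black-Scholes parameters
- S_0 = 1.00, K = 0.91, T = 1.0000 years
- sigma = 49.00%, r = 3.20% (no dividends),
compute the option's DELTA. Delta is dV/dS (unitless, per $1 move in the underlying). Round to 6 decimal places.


d1 = 0.5027768969; d2 = 0.0127768969
phi(d1) = 0.3515754859; exp(-qT) = 1.0000000000; exp(-rT) = 0.9685065821
N(d1) = 0.6924394307
Delta = exp(-qT) * N(d1) = 1.0000000000 * 0.6924394307 = 0.692439

Answer: Delta = 0.692439


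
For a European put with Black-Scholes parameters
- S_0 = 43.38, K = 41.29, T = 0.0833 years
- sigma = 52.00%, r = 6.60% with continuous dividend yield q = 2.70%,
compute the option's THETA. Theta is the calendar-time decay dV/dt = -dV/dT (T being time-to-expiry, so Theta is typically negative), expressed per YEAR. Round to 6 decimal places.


d1 = 0.4256968333; d2 = 0.2756157885
phi(d1) = 0.3643838514; exp(-qT) = 0.9977534273; exp(-rT) = 0.9945172852
Theta = -S*exp(-qT)*phi(d1)*sigma/(2*sqrt(T)) + r*K*exp(-rT)*N(-d2) - q*S*exp(-qT)*N(-d1)
N(-d1) = 0.3351643849; N(-d2) = 0.3914215909; sqrt(T) = 0.2886173938
Term 1 = -43.3800 * 0.9977534273 * 0.3643838514 * 0.5200 / (2 * 0.2886173938) = -14.2076661993
Term 2 = 0.0660 * 41.2900 * 0.9945172852 * 0.3914215909 = 1.0608303395
Term 3 = -0.0270 * 43.3800 * 0.9977534273 * 0.3351643849 = -0.3916827125
Theta = -14.2076661993 + (1.0608303395) + (-0.3916827125) = -13.538519

Answer: Theta = -13.538519


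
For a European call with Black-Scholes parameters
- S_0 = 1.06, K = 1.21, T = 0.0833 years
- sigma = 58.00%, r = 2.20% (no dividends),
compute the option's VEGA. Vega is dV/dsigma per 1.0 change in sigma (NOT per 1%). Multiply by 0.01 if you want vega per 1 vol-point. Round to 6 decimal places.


Answer: Vega = 0.095797

Derivation:
d1 = -0.6959923653; d2 = -0.8633904537
phi(d1) = 0.3131286284; exp(-qT) = 1.0000000000; exp(-rT) = 0.9981690782
Vega = S * exp(-qT) * phi(d1) * sqrt(T) = 1.0600 * 1.0000000000 * 0.3131286284 * 0.2886173938 = 0.095797


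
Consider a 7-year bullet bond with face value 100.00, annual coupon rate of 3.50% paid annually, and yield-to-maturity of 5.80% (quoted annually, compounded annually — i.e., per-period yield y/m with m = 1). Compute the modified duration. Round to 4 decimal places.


Answer: Modified duration = 5.9274

Derivation:
Coupon per period c = face * coupon_rate / m = 3.500000
Periods per year m = 1; per-period yield y/m = 0.058000
Number of cashflows N = 7
Cashflows (t years, CF_t, discount factor 1/(1+y/m)^(m*t), PV):
  t = 1.0000: CF_t = 3.500000, DF = 0.945180, PV = 3.308129
  t = 2.0000: CF_t = 3.500000, DF = 0.893364, PV = 3.126776
  t = 3.0000: CF_t = 3.500000, DF = 0.844390, PV = 2.955364
  t = 4.0000: CF_t = 3.500000, DF = 0.798100, PV = 2.793350
  t = 5.0000: CF_t = 3.500000, DF = 0.754348, PV = 2.640218
  t = 6.0000: CF_t = 3.500000, DF = 0.712994, PV = 2.495480
  t = 7.0000: CF_t = 103.500000, DF = 0.673908, PV = 69.749432
Price P = sum_t PV_t = 87.068748
First compute Macaulay numerator sum_t t * PV_t:
  t * PV_t at t = 1.0000: 3.308129
  t * PV_t at t = 2.0000: 6.253551
  t * PV_t at t = 3.0000: 8.866093
  t * PV_t at t = 4.0000: 11.173400
  t * PV_t at t = 5.0000: 13.201088
  t * PV_t at t = 6.0000: 14.972878
  t * PV_t at t = 7.0000: 488.246025
Macaulay duration D = 546.021164 / 87.068748 = 6.271150
Modified duration = D / (1 + y/m) = 6.271150 / (1 + 0.058000) = 5.927363


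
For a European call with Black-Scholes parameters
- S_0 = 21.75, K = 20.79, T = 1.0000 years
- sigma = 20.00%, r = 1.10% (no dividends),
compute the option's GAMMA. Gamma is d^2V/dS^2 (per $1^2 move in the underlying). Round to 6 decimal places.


Answer: Gamma = 0.085300

Derivation:
d1 = 0.3807082783; d2 = 0.1807082783
phi(d1) = 0.3710539052; exp(-qT) = 1.0000000000; exp(-rT) = 0.9890602788
Gamma = exp(-qT) * phi(d1) / (S * sigma * sqrt(T)) = 1.0000000000 * 0.3710539052 / (21.7500 * 0.2000 * 1.0000000000) = 0.085300


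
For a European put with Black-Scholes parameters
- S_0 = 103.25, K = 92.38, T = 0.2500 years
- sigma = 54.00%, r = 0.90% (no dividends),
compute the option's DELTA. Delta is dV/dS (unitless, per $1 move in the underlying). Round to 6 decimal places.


Answer: Delta = -0.289330

Derivation:
d1 = 0.5553434327; d2 = 0.2853434327
phi(d1) = 0.3419325795; exp(-qT) = 1.0000000000; exp(-rT) = 0.9977525294
N(-d1) = 0.2893298882
Delta = -exp(-qT) * N(-d1) = -1.0000000000 * 0.2893298882 = -0.289330


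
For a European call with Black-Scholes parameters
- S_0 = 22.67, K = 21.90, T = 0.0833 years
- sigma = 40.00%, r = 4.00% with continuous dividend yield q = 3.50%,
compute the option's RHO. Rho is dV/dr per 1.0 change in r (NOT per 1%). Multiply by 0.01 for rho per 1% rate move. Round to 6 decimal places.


Answer: Rho = 1.085197

Derivation:
d1 = 0.3606533129; d2 = 0.2452063554
phi(d1) = 0.3738225949; exp(-qT) = 0.9970887459; exp(-rT) = 0.9966735450
N(d2) = 0.5968516722
Rho = K*T*exp(-rT)*N(d2) = 21.9000 * 0.0833 * 0.9966735450 * 0.5968516722 = 1.085197


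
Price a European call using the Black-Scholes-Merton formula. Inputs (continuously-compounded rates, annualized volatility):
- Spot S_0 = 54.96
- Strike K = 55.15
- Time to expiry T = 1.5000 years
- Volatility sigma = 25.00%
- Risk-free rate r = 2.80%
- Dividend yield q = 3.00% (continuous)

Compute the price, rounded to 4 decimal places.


d1 = (ln(S/K) + (r - q + 0.5*sigma^2) * T) / (sigma * sqrt(T)) = 0.13202391
d2 = d1 - sigma * sqrt(T) = -0.17416231
exp(-rT) = 0.95886978; exp(-qT) = 0.95599748
C = S_0 * exp(-qT) * N(d1) - K * exp(-rT) * N(d2)
N(d1) = 0.55251731; N(d2) = 0.43086895
C = 54.9600 * 0.95599748 * 0.55251731 - 55.1500 * 0.95886978 * 0.43086895 = 6.2451

Answer: Price = 6.2451


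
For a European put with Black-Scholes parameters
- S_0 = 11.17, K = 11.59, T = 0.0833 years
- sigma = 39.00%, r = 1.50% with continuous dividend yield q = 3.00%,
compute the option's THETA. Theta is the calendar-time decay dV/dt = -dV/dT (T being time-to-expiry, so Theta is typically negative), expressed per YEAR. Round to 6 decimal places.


d1 = -0.2827412733; d2 = -0.3953020569
phi(d1) = 0.3833105254; exp(-qT) = 0.9975041199; exp(-rT) = 0.9987512803
Theta = -S*exp(-qT)*phi(d1)*sigma/(2*sqrt(T)) + r*K*exp(-rT)*N(-d2) - q*S*exp(-qT)*N(-d1)
N(-d1) = 0.6113124125; N(-d2) = 0.6536900092; sqrt(T) = 0.2886173938
Term 1 = -11.1700 * 0.9975041199 * 0.3833105254 * 0.3900 / (2 * 0.2886173938) = -2.8855641031
Term 2 = 0.0150 * 11.5900 * 0.9987512803 * 0.6536900092 = 0.1135020986
Term 3 = -0.0300 * 11.1700 * 0.9975041199 * 0.6113124125 = -0.2043395064
Theta = -2.8855641031 + (0.1135020986) + (-0.2043395064) = -2.976402

Answer: Theta = -2.976402


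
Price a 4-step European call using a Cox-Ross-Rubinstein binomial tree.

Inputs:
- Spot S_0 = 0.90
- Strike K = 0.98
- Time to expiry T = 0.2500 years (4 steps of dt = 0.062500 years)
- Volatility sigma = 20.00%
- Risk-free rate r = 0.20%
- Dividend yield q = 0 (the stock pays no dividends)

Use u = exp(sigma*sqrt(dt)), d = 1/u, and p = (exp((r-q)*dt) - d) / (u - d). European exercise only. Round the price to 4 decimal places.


dt = T/N = 0.062500
u = exp(sigma*sqrt(dt)) = 1.051271; d = 1/u = 0.951229
p = (exp((r-q)*dt) - d) / (u - d) = 0.488752
Discount per step: exp(-r*dt) = 0.999875
Stock lattice S(k, i) with i counting down-moves:
  k=0: S(0,0) = 0.9000
  k=1: S(1,0) = 0.9461; S(1,1) = 0.8561
  k=2: S(2,0) = 0.9947; S(2,1) = 0.9000; S(2,2) = 0.8144
  k=3: S(3,0) = 1.0457; S(3,1) = 0.9461; S(3,2) = 0.8561; S(3,3) = 0.7746
  k=4: S(4,0) = 1.0993; S(4,1) = 0.9947; S(4,2) = 0.9000; S(4,3) = 0.8144; S(4,4) = 0.7369
Terminal payoffs V(N, i) = max(S_T - K, 0):
  V(4,0) = 0.119262; V(4,1) = 0.014654; V(4,2) = 0.000000; V(4,3) = 0.000000; V(4,4) = 0.000000
Backward induction: V(k, i) = exp(-r*dt) * [p * V(k+1, i) + (1-p) * V(k+1, i+1)].
  V(3,0) = exp(-r*dt) * [p*0.119262 + (1-p)*0.014654] = 0.065773
  V(3,1) = exp(-r*dt) * [p*0.014654 + (1-p)*0.000000] = 0.007161
  V(3,2) = exp(-r*dt) * [p*0.000000 + (1-p)*0.000000] = 0.000000
  V(3,3) = exp(-r*dt) * [p*0.000000 + (1-p)*0.000000] = 0.000000
  V(2,0) = exp(-r*dt) * [p*0.065773 + (1-p)*0.007161] = 0.035804
  V(2,1) = exp(-r*dt) * [p*0.007161 + (1-p)*0.000000] = 0.003500
  V(2,2) = exp(-r*dt) * [p*0.000000 + (1-p)*0.000000] = 0.000000
  V(1,0) = exp(-r*dt) * [p*0.035804 + (1-p)*0.003500] = 0.019286
  V(1,1) = exp(-r*dt) * [p*0.003500 + (1-p)*0.000000] = 0.001710
  V(0,0) = exp(-r*dt) * [p*0.019286 + (1-p)*0.001710] = 0.010299

Answer: Price = V(0,0) = 0.0103


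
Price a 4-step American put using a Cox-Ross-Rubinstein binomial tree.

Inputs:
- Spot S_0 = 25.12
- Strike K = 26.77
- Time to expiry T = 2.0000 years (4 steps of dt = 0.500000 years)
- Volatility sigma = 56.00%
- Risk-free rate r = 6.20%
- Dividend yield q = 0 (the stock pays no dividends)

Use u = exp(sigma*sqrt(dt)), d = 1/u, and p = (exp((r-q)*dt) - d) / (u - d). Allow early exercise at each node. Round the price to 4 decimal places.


Answer: Price = V(0,0) = 7.2630

Derivation:
dt = T/N = 0.500000
u = exp(sigma*sqrt(dt)) = 1.485839; d = 1/u = 0.673020
p = (exp((r-q)*dt) - d) / (u - d) = 0.441015
Discount per step: exp(-r*dt) = 0.969476
Stock lattice S(k, i) with i counting down-moves:
  k=0: S(0,0) = 25.1200
  k=1: S(1,0) = 37.3243; S(1,1) = 16.9063
  k=2: S(2,0) = 55.4579; S(2,1) = 25.1200; S(2,2) = 11.3783
  k=3: S(3,0) = 82.4015; S(3,1) = 37.3243; S(3,2) = 16.9063; S(3,3) = 7.6578
  k=4: S(4,0) = 122.4354; S(4,1) = 55.4579; S(4,2) = 25.1200; S(4,3) = 11.3783; S(4,4) = 5.1539
Terminal payoffs V(N, i) = max(K - S_T, 0):
  V(4,0) = 0.000000; V(4,1) = 0.000000; V(4,2) = 1.650000; V(4,3) = 15.391737; V(4,4) = 21.616144
Backward induction: V(k, i) = exp(-r*dt) * [p * V(k+1, i) + (1-p) * V(k+1, i+1)]; then take max(V_cont, immediate exercise) for American.
  V(3,0) = exp(-r*dt) * [p*0.000000 + (1-p)*0.000000] = 0.000000; exercise = 0.000000; V(3,0) = max -> 0.000000
  V(3,1) = exp(-r*dt) * [p*0.000000 + (1-p)*1.650000] = 0.894172; exercise = 0.000000; V(3,1) = max -> 0.894172
  V(3,2) = exp(-r*dt) * [p*1.650000 + (1-p)*15.391737] = 9.046591; exercise = 9.863730; V(3,2) = max -> 9.863730
  V(3,3) = exp(-r*dt) * [p*15.391737 + (1-p)*21.616144] = 18.295059; exercise = 19.112198; V(3,3) = max -> 19.112198
  V(2,0) = exp(-r*dt) * [p*0.000000 + (1-p)*0.894172] = 0.484572; exercise = 0.000000; V(2,0) = max -> 0.484572
  V(2,1) = exp(-r*dt) * [p*0.894172 + (1-p)*9.863730] = 5.727683; exercise = 1.650000; V(2,1) = max -> 5.727683
  V(2,2) = exp(-r*dt) * [p*9.863730 + (1-p)*19.112198] = 14.574598; exercise = 15.391737; V(2,2) = max -> 15.391737
  V(1,0) = exp(-r*dt) * [p*0.484572 + (1-p)*5.727683] = 3.311141; exercise = 0.000000; V(1,0) = max -> 3.311141
  V(1,1) = exp(-r*dt) * [p*5.727683 + (1-p)*15.391737] = 10.790017; exercise = 9.863730; V(1,1) = max -> 10.790017
  V(0,0) = exp(-r*dt) * [p*3.311141 + (1-p)*10.790017] = 7.263042; exercise = 1.650000; V(0,0) = max -> 7.263042


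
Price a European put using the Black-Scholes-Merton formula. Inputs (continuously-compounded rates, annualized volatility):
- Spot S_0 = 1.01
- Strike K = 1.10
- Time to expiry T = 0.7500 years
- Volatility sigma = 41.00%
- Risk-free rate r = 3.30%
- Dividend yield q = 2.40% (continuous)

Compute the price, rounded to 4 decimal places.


d1 = (ln(S/K) + (r - q + 0.5*sigma^2) * T) / (sigma * sqrt(T)) = -0.04385707
d2 = d1 - sigma * sqrt(T) = -0.39892749
exp(-rT) = 0.97555377; exp(-qT) = 0.98216103
P = K * exp(-rT) * N(-d2) - S_0 * exp(-qT) * N(-d1)
N(-d1) = 0.51749083; N(-d2) = 0.65502668
P = 1.1000 * 0.97555377 * 0.65502668 - 1.0100 * 0.98216103 * 0.51749083 = 0.1896

Answer: Price = 0.1896


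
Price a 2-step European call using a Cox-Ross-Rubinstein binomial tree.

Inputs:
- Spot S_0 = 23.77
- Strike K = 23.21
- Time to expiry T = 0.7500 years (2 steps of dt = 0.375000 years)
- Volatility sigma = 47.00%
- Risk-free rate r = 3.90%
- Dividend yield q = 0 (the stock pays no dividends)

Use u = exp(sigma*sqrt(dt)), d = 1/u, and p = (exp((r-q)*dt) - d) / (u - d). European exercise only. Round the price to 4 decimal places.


Answer: Price = V(0,0) = 4.0811

Derivation:
dt = T/N = 0.375000
u = exp(sigma*sqrt(dt)) = 1.333511; d = 1/u = 0.749900
p = (exp((r-q)*dt) - d) / (u - d) = 0.453783
Discount per step: exp(-r*dt) = 0.985481
Stock lattice S(k, i) with i counting down-moves:
  k=0: S(0,0) = 23.7700
  k=1: S(1,0) = 31.6975; S(1,1) = 17.8251
  k=2: S(2,0) = 42.2690; S(2,1) = 23.7700; S(2,2) = 13.3671
Terminal payoffs V(N, i) = max(S_T - K, 0):
  V(2,0) = 19.059018; V(2,1) = 0.560000; V(2,2) = 0.000000
Backward induction: V(k, i) = exp(-r*dt) * [p * V(k+1, i) + (1-p) * V(k+1, i+1)].
  V(1,0) = exp(-r*dt) * [p*19.059018 + (1-p)*0.560000] = 8.824524
  V(1,1) = exp(-r*dt) * [p*0.560000 + (1-p)*0.000000] = 0.250429
  V(0,0) = exp(-r*dt) * [p*8.824524 + (1-p)*0.250429] = 4.081079


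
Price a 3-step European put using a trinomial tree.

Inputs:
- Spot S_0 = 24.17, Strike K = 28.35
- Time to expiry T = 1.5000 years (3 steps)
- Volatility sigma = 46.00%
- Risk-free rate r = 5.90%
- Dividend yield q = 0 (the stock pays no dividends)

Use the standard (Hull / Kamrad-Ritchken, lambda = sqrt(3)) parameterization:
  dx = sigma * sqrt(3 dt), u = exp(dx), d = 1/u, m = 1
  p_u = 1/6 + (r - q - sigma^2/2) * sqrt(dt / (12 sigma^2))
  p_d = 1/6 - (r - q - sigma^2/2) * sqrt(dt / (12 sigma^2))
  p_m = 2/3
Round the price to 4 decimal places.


Answer: Price = V(0,0) = 6.5585

Derivation:
dt = T/N = 0.500000; dx = sigma*sqrt(3*dt) = 0.563383
u = exp(dx) = 1.756604; d = 1/u = 0.569280
p_u = 0.145899, p_m = 0.666667, p_d = 0.187434
Discount per step: exp(-r*dt) = 0.970931
Stock lattice S(k, j) with j the centered position index:
  k=0: S(0,+0) = 24.1700
  k=1: S(1,-1) = 13.7595; S(1,+0) = 24.1700; S(1,+1) = 42.4571
  k=2: S(2,-2) = 7.8330; S(2,-1) = 13.7595; S(2,+0) = 24.1700; S(2,+1) = 42.4571; S(2,+2) = 74.5804
  k=3: S(3,-3) = 4.4592; S(3,-2) = 7.8330; S(3,-1) = 13.7595; S(3,+0) = 24.1700; S(3,+1) = 42.4571; S(3,+2) = 74.5804; S(3,+3) = 131.0082
Terminal payoffs V(N, j) = max(K - S_T, 0):
  V(3,-3) = 23.890823; V(3,-2) = 20.516990; V(3,-1) = 14.590499; V(3,+0) = 4.180000; V(3,+1) = 0.000000; V(3,+2) = 0.000000; V(3,+3) = 0.000000
Backward induction: V(k, j) = exp(-r*dt) * [p_u * V(k+1, j+1) + p_m * V(k+1, j) + p_d * V(k+1, j-1)]
  V(2,-2) = exp(-r*dt) * [p_u*14.590499 + p_m*20.516990 + p_d*23.890823] = 19.695032
  V(2,-1) = exp(-r*dt) * [p_u*4.180000 + p_m*14.590499 + p_d*20.516990] = 13.770170
  V(2,+0) = exp(-r*dt) * [p_u*0.000000 + p_m*4.180000 + p_d*14.590499] = 5.360921
  V(2,+1) = exp(-r*dt) * [p_u*0.000000 + p_m*0.000000 + p_d*4.180000] = 0.760700
  V(2,+2) = exp(-r*dt) * [p_u*0.000000 + p_m*0.000000 + p_d*0.000000] = 0.000000
  V(1,-1) = exp(-r*dt) * [p_u*5.360921 + p_m*13.770170 + p_d*19.695032] = 13.256884
  V(1,+0) = exp(-r*dt) * [p_u*0.760700 + p_m*5.360921 + p_d*13.770170] = 6.083787
  V(1,+1) = exp(-r*dt) * [p_u*0.000000 + p_m*0.760700 + p_d*5.360921] = 1.468001
  V(0,+0) = exp(-r*dt) * [p_u*1.468001 + p_m*6.083787 + p_d*13.256884] = 6.558473


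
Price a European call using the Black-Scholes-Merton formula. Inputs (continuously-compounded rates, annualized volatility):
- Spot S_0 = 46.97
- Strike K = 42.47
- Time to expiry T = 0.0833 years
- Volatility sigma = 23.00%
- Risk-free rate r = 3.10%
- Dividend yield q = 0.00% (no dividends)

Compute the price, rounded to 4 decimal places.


d1 = (ln(S/K) + (r - q + 0.5*sigma^2) * T) / (sigma * sqrt(T)) = 1.58923714
d2 = d1 - sigma * sqrt(T) = 1.52285514
exp(-rT) = 0.99742103; exp(-qT) = 1.00000000
C = S_0 * exp(-qT) * N(d1) - K * exp(-rT) * N(d2)
N(d1) = 0.94399657; N(d2) = 0.93610252
C = 46.9700 * 1.00000000 * 0.94399657 - 42.4700 * 0.99742103 * 0.93610252 = 4.6858

Answer: Price = 4.6858


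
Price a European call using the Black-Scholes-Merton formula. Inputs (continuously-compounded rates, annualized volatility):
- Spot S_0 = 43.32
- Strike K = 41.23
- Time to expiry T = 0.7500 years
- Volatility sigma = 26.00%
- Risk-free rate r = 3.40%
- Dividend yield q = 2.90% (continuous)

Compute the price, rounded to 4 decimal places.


d1 = (ln(S/K) + (r - q + 0.5*sigma^2) * T) / (sigma * sqrt(T)) = 0.34884514
d2 = d1 - sigma * sqrt(T) = 0.12367853
exp(-rT) = 0.97482238; exp(-qT) = 0.97848483
C = S_0 * exp(-qT) * N(d1) - K * exp(-rT) * N(d2)
N(d1) = 0.63639721; N(d2) = 0.54921510
C = 43.3200 * 0.97848483 * 0.63639721 - 41.2300 * 0.97482238 * 0.54921510 = 4.9016

Answer: Price = 4.9016


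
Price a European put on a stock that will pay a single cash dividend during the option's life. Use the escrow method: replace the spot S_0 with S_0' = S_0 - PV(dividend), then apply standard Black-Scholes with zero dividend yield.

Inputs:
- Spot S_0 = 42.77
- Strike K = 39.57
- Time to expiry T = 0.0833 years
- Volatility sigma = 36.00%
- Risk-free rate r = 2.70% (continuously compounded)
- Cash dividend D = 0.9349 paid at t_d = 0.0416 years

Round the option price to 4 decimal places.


PV(D) = D * exp(-r * t_d) = 0.9349 * 0.99887743 = 0.93385051
S_0' = S_0 - PV(D) = 42.7700 - 0.93385051 = 41.83614949
d1 = (ln(S_0'/K) + (r + sigma^2/2)*T) / (sigma*sqrt(T)) = 0.60957740
d2 = d1 - sigma*sqrt(T) = 0.50567514
exp(-rT) = 0.99775343
N(-d1) = 0.27107089; N(-d2) = 0.30654236
P = K * exp(-rT) * N(-d2) - S_0' * N(-d1) = 39.5700 * 0.99775343 * 0.30654236 - 41.83614949 * 0.27107089 = 0.7621

Answer: Price = 0.7621


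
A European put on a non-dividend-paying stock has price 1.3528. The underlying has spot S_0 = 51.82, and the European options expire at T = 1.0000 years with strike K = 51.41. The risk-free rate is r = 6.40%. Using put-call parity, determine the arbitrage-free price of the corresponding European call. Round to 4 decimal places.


Answer: Call price = 4.9500

Derivation:
Put-call parity: C - P = S_0 * exp(-qT) - K * exp(-rT).
S_0 * exp(-qT) = 51.8200 * 1.00000000 = 51.82000000
K * exp(-rT) = 51.4100 * 0.93800500 = 48.22283703
C = P + S*exp(-qT) - K*exp(-rT)
C = 1.3528 + 51.82000000 - 48.22283703 = 4.9500


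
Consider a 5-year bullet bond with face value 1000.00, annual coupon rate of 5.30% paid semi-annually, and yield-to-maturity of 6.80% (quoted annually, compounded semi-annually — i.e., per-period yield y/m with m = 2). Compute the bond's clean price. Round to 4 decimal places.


Coupon per period c = face * coupon_rate / m = 26.500000
Periods per year m = 2; per-period yield y/m = 0.034000
Number of cashflows N = 10
Cashflows (t years, CF_t, discount factor 1/(1+y/m)^(m*t), PV):
  t = 0.5000: CF_t = 26.500000, DF = 0.967118, PV = 25.628627
  t = 1.0000: CF_t = 26.500000, DF = 0.935317, PV = 24.785906
  t = 1.5000: CF_t = 26.500000, DF = 0.904562, PV = 23.970895
  t = 2.0000: CF_t = 26.500000, DF = 0.874818, PV = 23.182684
  t = 2.5000: CF_t = 26.500000, DF = 0.846052, PV = 22.420391
  t = 3.0000: CF_t = 26.500000, DF = 0.818233, PV = 21.683163
  t = 3.5000: CF_t = 26.500000, DF = 0.791327, PV = 20.970177
  t = 4.0000: CF_t = 26.500000, DF = 0.765307, PV = 20.280636
  t = 4.5000: CF_t = 26.500000, DF = 0.740142, PV = 19.613768
  t = 5.0000: CF_t = 1026.500000, DF = 0.715805, PV = 734.773638
Price P = sum_t PV_t = 937.309885

Answer: Price = 937.3099


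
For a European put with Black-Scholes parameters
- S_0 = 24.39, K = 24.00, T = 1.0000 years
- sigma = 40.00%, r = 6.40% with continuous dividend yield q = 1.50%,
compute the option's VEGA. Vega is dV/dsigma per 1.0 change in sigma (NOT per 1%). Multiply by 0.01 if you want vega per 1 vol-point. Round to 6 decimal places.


Answer: Vega = 8.974824

Derivation:
d1 = 0.3627984547; d2 = -0.0372015453
phi(d1) = 0.3735326385; exp(-qT) = 0.9851119396; exp(-rT) = 0.9380049995
Vega = S * exp(-qT) * phi(d1) * sqrt(T) = 24.3900 * 0.9851119396 * 0.3735326385 * 1.0000000000 = 8.974824


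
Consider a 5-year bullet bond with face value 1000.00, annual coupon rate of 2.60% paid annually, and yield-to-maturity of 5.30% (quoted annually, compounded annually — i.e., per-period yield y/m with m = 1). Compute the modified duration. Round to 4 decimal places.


Answer: Modified duration = 4.4961

Derivation:
Coupon per period c = face * coupon_rate / m = 26.000000
Periods per year m = 1; per-period yield y/m = 0.053000
Number of cashflows N = 5
Cashflows (t years, CF_t, discount factor 1/(1+y/m)^(m*t), PV):
  t = 1.0000: CF_t = 26.000000, DF = 0.949668, PV = 24.691358
  t = 2.0000: CF_t = 26.000000, DF = 0.901869, PV = 23.448583
  t = 3.0000: CF_t = 26.000000, DF = 0.856475, PV = 22.268360
  t = 4.0000: CF_t = 26.000000, DF = 0.813367, PV = 21.147540
  t = 5.0000: CF_t = 1026.000000, DF = 0.772428, PV = 792.511376
Price P = sum_t PV_t = 884.067217
First compute Macaulay numerator sum_t t * PV_t:
  t * PV_t at t = 1.0000: 24.691358
  t * PV_t at t = 2.0000: 46.897166
  t * PV_t at t = 3.0000: 66.805080
  t * PV_t at t = 4.0000: 84.590162
  t * PV_t at t = 5.0000: 3962.556879
Macaulay duration D = 4185.540645 / 884.067217 = 4.734414
Modified duration = D / (1 + y/m) = 4.734414 / (1 + 0.053000) = 4.496120


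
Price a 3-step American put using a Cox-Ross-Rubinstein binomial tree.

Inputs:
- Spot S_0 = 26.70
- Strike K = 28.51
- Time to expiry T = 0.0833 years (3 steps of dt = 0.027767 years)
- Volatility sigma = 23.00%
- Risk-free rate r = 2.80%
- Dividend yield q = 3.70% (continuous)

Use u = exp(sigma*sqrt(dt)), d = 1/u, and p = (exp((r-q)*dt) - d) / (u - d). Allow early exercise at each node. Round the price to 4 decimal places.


Answer: Price = V(0,0) = 1.9922

Derivation:
dt = T/N = 0.027767
u = exp(sigma*sqrt(dt)) = 1.039070; d = 1/u = 0.962399
p = (exp((r-q)*dt) - d) / (u - d) = 0.487161
Discount per step: exp(-r*dt) = 0.999223
Stock lattice S(k, i) with i counting down-moves:
  k=0: S(0,0) = 26.7000
  k=1: S(1,0) = 27.7432; S(1,1) = 25.6961
  k=2: S(2,0) = 28.8271; S(2,1) = 26.7000; S(2,2) = 24.7299
  k=3: S(3,0) = 29.9533; S(3,1) = 27.7432; S(3,2) = 25.6961; S(3,3) = 23.8000
Terminal payoffs V(N, i) = max(K - S_T, 0):
  V(3,0) = 0.000000; V(3,1) = 0.766843; V(3,2) = 2.813934; V(3,3) = 4.709977
Backward induction: V(k, i) = exp(-r*dt) * [p * V(k+1, i) + (1-p) * V(k+1, i+1)]; then take max(V_cont, immediate exercise) for American.
  V(2,0) = exp(-r*dt) * [p*0.000000 + (1-p)*0.766843] = 0.392961; exercise = 0.000000; V(2,0) = max -> 0.392961
  V(2,1) = exp(-r*dt) * [p*0.766843 + (1-p)*2.813934] = 1.815260; exercise = 1.810000; V(2,1) = max -> 1.815260
  V(2,2) = exp(-r*dt) * [p*2.813934 + (1-p)*4.709977] = 3.783357; exercise = 3.780120; V(2,2) = max -> 3.783357
  V(1,0) = exp(-r*dt) * [p*0.392961 + (1-p)*1.815260] = 1.121499; exercise = 0.766843; V(1,0) = max -> 1.121499
  V(1,1) = exp(-r*dt) * [p*1.815260 + (1-p)*3.783357] = 2.822382; exercise = 2.813934; V(1,1) = max -> 2.822382
  V(0,0) = exp(-r*dt) * [p*1.121499 + (1-p)*2.822382] = 1.992229; exercise = 1.810000; V(0,0) = max -> 1.992229


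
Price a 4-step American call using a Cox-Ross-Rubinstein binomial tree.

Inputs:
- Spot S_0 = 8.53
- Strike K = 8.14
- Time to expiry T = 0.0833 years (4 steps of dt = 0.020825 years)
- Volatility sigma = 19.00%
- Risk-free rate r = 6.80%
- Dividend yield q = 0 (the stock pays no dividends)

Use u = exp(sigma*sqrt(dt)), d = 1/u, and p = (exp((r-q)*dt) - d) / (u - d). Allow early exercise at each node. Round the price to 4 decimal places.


Answer: Price = V(0,0) = 0.4774

Derivation:
dt = T/N = 0.020825
u = exp(sigma*sqrt(dt)) = 1.027798; d = 1/u = 0.972954
p = (exp((r-q)*dt) - d) / (u - d) = 0.518984
Discount per step: exp(-r*dt) = 0.998585
Stock lattice S(k, i) with i counting down-moves:
  k=0: S(0,0) = 8.5300
  k=1: S(1,0) = 8.7671; S(1,1) = 8.2993
  k=2: S(2,0) = 9.0108; S(2,1) = 8.5300; S(2,2) = 8.0748
  k=3: S(3,0) = 9.2613; S(3,1) = 8.7671; S(3,2) = 8.2993; S(3,3) = 7.8564
  k=4: S(4,0) = 9.5188; S(4,1) = 9.0108; S(4,2) = 8.5300; S(4,3) = 8.0748; S(4,4) = 7.6440
Terminal payoffs V(N, i) = max(S_T - K, 0):
  V(4,0) = 1.378754; V(4,1) = 0.870825; V(4,2) = 0.390000; V(4,3) = 0.000000; V(4,4) = 0.000000
Backward induction: V(k, i) = exp(-r*dt) * [p * V(k+1, i) + (1-p) * V(k+1, i+1)]; then take max(V_cont, immediate exercise) for American.
  V(3,0) = exp(-r*dt) * [p*1.378754 + (1-p)*0.870825] = 1.132827; exercise = 1.121308; V(3,0) = max -> 1.132827
  V(3,1) = exp(-r*dt) * [p*0.870825 + (1-p)*0.390000] = 0.638636; exercise = 0.627117; V(3,1) = max -> 0.638636
  V(3,2) = exp(-r*dt) * [p*0.390000 + (1-p)*0.000000] = 0.202118; exercise = 0.159296; V(3,2) = max -> 0.202118
  V(3,3) = exp(-r*dt) * [p*0.000000 + (1-p)*0.000000] = 0.000000; exercise = 0.000000; V(3,3) = max -> 0.000000
  V(2,0) = exp(-r*dt) * [p*1.132827 + (1-p)*0.638636] = 0.893847; exercise = 0.870825; V(2,0) = max -> 0.893847
  V(2,1) = exp(-r*dt) * [p*0.638636 + (1-p)*0.202118] = 0.428057; exercise = 0.390000; V(2,1) = max -> 0.428057
  V(2,2) = exp(-r*dt) * [p*0.202118 + (1-p)*0.000000] = 0.104747; exercise = 0.000000; V(2,2) = max -> 0.104747
  V(1,0) = exp(-r*dt) * [p*0.893847 + (1-p)*0.428057] = 0.668847; exercise = 0.627117; V(1,0) = max -> 0.668847
  V(1,1) = exp(-r*dt) * [p*0.428057 + (1-p)*0.104747] = 0.272154; exercise = 0.159296; V(1,1) = max -> 0.272154
  V(0,0) = exp(-r*dt) * [p*0.668847 + (1-p)*0.272154] = 0.477355; exercise = 0.390000; V(0,0) = max -> 0.477355


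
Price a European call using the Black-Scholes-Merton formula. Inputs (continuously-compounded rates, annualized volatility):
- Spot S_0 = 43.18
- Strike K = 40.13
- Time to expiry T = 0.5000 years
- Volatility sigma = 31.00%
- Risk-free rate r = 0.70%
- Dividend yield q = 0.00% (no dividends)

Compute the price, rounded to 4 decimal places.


d1 = (ln(S/K) + (r - q + 0.5*sigma^2) * T) / (sigma * sqrt(T)) = 0.45974824
d2 = d1 - sigma * sqrt(T) = 0.24054514
exp(-rT) = 0.99650612; exp(-qT) = 1.00000000
C = S_0 * exp(-qT) * N(d1) - K * exp(-rT) * N(d2)
N(d1) = 0.67715153; N(d2) = 0.59504616
C = 43.1800 * 1.00000000 * 0.67715153 - 40.1300 * 0.99650612 * 0.59504616 = 5.4436

Answer: Price = 5.4436


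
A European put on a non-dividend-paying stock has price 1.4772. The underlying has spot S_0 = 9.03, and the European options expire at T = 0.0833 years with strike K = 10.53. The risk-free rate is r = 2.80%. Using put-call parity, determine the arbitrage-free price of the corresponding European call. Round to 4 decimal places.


Put-call parity: C - P = S_0 * exp(-qT) - K * exp(-rT).
S_0 * exp(-qT) = 9.0300 * 1.00000000 = 9.03000000
K * exp(-rT) = 10.5300 * 0.99767032 = 10.50546845
C = P + S*exp(-qT) - K*exp(-rT)
C = 1.4772 + 9.03000000 - 10.50546845 = 0.0017

Answer: Call price = 0.0017


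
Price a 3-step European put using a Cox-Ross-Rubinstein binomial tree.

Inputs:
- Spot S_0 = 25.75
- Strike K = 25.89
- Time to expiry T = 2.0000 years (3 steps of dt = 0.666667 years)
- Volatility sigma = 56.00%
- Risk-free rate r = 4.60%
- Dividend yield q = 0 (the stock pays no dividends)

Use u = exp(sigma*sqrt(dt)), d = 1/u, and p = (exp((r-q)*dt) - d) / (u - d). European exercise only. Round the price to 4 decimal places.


dt = T/N = 0.666667
u = exp(sigma*sqrt(dt)) = 1.579705; d = 1/u = 0.633030
p = (exp((r-q)*dt) - d) / (u - d) = 0.420537
Discount per step: exp(-r*dt) = 0.969799
Stock lattice S(k, i) with i counting down-moves:
  k=0: S(0,0) = 25.7500
  k=1: S(1,0) = 40.6774; S(1,1) = 16.3005
  k=2: S(2,0) = 64.2583; S(2,1) = 25.7500; S(2,2) = 10.3187
  k=3: S(3,0) = 101.5091; S(3,1) = 40.6774; S(3,2) = 16.3005; S(3,3) = 6.5320
Terminal payoffs V(N, i) = max(K - S_T, 0):
  V(3,0) = 0.000000; V(3,1) = 0.000000; V(3,2) = 9.589488; V(3,3) = 19.357953
Backward induction: V(k, i) = exp(-r*dt) * [p * V(k+1, i) + (1-p) * V(k+1, i+1)].
  V(2,0) = exp(-r*dt) * [p*0.000000 + (1-p)*0.000000] = 0.000000
  V(2,1) = exp(-r*dt) * [p*0.000000 + (1-p)*9.589488] = 5.388931
  V(2,2) = exp(-r*dt) * [p*9.589488 + (1-p)*19.357953] = 14.789384
  V(1,0) = exp(-r*dt) * [p*0.000000 + (1-p)*5.388931] = 3.028377
  V(1,1) = exp(-r*dt) * [p*5.388931 + (1-p)*14.789384] = 10.508880
  V(0,0) = exp(-r*dt) * [p*3.028377 + (1-p)*10.508880] = 7.140677

Answer: Price = V(0,0) = 7.1407
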